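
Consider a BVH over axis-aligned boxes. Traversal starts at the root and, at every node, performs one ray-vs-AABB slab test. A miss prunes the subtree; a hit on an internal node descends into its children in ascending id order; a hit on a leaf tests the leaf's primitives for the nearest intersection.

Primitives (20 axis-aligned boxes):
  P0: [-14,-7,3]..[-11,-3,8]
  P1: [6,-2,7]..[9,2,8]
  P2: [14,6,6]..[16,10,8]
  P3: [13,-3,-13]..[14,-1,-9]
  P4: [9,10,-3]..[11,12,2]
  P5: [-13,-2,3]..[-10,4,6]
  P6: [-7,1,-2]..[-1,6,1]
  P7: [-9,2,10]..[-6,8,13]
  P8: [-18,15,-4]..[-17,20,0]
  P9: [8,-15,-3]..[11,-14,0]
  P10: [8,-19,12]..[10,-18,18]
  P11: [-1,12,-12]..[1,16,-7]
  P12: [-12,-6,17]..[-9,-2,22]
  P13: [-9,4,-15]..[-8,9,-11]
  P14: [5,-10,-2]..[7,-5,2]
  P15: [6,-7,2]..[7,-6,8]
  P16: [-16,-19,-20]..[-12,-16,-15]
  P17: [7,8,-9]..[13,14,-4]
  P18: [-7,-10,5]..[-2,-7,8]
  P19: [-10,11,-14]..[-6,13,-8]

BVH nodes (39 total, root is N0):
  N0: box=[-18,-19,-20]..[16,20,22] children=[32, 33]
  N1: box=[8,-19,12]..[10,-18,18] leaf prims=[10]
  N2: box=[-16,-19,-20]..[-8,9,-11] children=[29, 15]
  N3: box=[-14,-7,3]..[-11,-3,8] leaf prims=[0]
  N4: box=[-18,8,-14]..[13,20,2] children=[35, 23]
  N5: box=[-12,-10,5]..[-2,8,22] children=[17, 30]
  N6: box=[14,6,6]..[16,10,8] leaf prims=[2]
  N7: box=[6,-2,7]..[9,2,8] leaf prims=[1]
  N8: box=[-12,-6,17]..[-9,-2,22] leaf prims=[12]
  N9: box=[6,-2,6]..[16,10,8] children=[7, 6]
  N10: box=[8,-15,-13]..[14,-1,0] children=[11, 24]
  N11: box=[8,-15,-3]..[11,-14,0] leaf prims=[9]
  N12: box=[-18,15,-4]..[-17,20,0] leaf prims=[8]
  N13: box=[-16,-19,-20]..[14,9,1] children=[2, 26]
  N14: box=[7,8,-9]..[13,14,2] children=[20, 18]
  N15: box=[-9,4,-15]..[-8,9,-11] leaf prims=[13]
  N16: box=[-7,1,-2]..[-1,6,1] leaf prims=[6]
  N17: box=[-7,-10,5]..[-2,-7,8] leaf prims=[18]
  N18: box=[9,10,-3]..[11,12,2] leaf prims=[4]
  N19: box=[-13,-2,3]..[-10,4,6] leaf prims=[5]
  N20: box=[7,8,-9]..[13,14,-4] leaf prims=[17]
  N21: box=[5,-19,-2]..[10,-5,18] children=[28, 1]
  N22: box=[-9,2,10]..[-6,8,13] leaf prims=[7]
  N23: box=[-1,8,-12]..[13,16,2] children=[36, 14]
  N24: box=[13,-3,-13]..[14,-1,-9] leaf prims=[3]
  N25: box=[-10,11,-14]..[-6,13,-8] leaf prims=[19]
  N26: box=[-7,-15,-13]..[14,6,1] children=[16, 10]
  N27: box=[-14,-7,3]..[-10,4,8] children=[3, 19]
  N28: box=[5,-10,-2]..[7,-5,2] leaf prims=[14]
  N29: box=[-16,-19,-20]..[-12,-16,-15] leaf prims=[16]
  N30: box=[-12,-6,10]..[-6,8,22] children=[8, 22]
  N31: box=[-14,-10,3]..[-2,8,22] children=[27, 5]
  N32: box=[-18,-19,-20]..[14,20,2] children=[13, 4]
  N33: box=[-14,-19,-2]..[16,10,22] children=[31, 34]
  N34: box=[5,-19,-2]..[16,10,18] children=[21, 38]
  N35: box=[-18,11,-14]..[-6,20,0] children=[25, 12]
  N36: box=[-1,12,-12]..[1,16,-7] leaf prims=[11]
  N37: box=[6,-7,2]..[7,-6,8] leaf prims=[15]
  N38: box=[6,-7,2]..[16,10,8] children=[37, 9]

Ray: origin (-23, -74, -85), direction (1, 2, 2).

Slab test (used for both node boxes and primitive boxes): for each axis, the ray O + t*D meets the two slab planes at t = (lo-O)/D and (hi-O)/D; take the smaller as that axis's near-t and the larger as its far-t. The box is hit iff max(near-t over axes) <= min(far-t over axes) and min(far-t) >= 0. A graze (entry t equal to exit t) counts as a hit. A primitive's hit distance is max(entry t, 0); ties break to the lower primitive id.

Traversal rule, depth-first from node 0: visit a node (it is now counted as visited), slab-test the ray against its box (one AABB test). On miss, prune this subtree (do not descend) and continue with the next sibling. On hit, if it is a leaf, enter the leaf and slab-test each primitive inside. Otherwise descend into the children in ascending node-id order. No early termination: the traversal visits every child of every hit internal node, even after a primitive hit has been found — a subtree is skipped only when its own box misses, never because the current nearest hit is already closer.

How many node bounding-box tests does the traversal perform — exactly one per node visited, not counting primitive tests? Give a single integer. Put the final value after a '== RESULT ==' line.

Traverse from the root:
N0 x:[5,39] y:[55/2,47] z:[65/2,107/2] -> hit [65/2,39], descend [32, 33]
  N32 x:[5,37] y:[55/2,47] z:[65/2,87/2] -> hit [65/2,37], descend [4, 13]
    N4 x:[5,36] y:[41,47] z:[71/2,87/2] -> miss, prune
    N13 x:[7,37] y:[55/2,83/2] z:[65/2,43] -> hit [65/2,37], descend [2, 26]
      N2 x:[7,15] y:[55/2,83/2] z:[65/2,37] -> miss, prune
      N26 x:[16,37] y:[59/2,40] z:[36,43] -> hit [36,37], descend [10, 16]
        N10 x:[31,37] y:[59/2,73/2] z:[36,85/2] -> hit [36,73/2], descend [11, 24]
          N11 x:[31,34] y:[59/2,30] z:[41,85/2] -> miss, prune
          N24 x:[36,37] y:[71/2,73/2] z:[36,38] -> hit [36,73/2] leaf, test {P3@t=36}
        N16 x:[16,22] y:[75/2,40] z:[83/2,43] -> miss, prune
  N33 x:[9,39] y:[55/2,42] z:[83/2,107/2] -> miss, prune

Visited [0, 32, 4, 13, 2, 26, 10, 11, 24, 16, 33]. Tests: 11 box, 1 leaf. Nearest: P3.

== RESULT ==
11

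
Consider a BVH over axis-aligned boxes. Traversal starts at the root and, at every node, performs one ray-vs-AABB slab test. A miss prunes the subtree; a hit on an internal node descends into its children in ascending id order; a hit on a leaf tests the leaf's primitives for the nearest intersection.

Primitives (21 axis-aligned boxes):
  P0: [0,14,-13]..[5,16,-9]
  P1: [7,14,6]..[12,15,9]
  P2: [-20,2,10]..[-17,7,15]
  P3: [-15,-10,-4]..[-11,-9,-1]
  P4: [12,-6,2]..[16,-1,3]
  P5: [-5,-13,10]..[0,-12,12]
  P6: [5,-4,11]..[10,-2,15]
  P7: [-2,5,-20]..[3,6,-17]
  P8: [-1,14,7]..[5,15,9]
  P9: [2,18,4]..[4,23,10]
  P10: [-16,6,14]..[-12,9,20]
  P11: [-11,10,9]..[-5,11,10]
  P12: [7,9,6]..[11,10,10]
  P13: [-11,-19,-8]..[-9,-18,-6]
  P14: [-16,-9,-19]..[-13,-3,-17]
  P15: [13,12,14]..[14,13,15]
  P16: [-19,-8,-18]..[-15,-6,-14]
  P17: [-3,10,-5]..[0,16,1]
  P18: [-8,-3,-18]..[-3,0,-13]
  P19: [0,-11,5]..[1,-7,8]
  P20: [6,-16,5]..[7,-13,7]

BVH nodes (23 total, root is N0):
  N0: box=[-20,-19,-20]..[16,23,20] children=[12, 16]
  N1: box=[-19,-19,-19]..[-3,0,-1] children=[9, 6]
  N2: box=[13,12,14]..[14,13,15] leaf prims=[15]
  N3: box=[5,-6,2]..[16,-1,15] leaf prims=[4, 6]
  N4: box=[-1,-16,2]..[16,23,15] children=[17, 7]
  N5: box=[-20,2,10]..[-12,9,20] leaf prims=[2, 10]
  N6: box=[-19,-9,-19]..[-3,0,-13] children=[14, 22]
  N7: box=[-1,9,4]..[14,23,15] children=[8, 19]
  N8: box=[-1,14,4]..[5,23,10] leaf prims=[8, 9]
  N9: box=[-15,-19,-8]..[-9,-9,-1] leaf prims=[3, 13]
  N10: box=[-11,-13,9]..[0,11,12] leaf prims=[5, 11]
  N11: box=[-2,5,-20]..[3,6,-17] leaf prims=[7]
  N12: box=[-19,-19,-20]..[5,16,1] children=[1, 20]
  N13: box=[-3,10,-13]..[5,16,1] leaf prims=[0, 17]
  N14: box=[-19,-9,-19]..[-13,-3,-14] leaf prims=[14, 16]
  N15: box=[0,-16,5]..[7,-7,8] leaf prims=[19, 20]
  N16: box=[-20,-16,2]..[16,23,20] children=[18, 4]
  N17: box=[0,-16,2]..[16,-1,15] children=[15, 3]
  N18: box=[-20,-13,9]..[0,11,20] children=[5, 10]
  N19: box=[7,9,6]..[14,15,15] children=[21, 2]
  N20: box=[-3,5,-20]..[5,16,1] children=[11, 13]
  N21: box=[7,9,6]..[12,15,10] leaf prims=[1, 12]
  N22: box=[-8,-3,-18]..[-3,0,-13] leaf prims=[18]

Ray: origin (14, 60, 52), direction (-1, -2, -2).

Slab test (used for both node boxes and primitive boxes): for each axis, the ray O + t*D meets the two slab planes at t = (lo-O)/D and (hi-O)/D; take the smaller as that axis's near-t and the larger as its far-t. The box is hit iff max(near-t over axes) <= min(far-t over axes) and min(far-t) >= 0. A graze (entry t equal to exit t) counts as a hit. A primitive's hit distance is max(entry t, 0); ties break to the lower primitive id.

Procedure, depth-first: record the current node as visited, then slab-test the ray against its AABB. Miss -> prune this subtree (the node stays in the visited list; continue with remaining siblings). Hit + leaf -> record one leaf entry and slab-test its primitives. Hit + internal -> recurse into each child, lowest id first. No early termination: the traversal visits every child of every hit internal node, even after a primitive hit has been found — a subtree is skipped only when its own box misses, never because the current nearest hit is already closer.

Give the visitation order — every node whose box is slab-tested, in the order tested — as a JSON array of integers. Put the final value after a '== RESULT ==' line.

Trace the traversal:
N0 x:[-2,34] y:[37/2,79/2] z:[16,36] -> hit [37/2,34], descend [12, 16]
  N12 x:[9,33] y:[22,79/2] z:[51/2,36] -> hit [51/2,33], descend [1, 20]
    N1 x:[17,33] y:[30,79/2] z:[53/2,71/2] -> hit [30,33], descend [6, 9]
      N6 x:[17,33] y:[30,69/2] z:[65/2,71/2] -> hit [65/2,33], descend [14, 22]
        N14 x:[27,33] y:[63/2,69/2] z:[33,71/2] -> hit [33,33] leaf, test {P14(miss), P16@t=33}
        N22 x:[17,22] y:[30,63/2] z:[65/2,35] -> miss, prune
      N9 x:[23,29] y:[69/2,79/2] z:[53/2,30] -> miss, prune
    N20 x:[9,17] y:[22,55/2] z:[51/2,36] -> miss, prune
  N16 x:[-2,34] y:[37/2,38] z:[16,25] -> hit [37/2,25], descend [4, 18]
    N4 x:[-2,15] y:[37/2,38] z:[37/2,25] -> miss, prune
    N18 x:[14,34] y:[49/2,73/2] z:[16,43/2] -> miss, prune

Visited [0, 12, 1, 6, 14, 22, 9, 20, 16, 4, 18]. Tests: 11 box, 1 leaf. Nearest: P16.

== RESULT ==
[0, 12, 1, 6, 14, 22, 9, 20, 16, 4, 18]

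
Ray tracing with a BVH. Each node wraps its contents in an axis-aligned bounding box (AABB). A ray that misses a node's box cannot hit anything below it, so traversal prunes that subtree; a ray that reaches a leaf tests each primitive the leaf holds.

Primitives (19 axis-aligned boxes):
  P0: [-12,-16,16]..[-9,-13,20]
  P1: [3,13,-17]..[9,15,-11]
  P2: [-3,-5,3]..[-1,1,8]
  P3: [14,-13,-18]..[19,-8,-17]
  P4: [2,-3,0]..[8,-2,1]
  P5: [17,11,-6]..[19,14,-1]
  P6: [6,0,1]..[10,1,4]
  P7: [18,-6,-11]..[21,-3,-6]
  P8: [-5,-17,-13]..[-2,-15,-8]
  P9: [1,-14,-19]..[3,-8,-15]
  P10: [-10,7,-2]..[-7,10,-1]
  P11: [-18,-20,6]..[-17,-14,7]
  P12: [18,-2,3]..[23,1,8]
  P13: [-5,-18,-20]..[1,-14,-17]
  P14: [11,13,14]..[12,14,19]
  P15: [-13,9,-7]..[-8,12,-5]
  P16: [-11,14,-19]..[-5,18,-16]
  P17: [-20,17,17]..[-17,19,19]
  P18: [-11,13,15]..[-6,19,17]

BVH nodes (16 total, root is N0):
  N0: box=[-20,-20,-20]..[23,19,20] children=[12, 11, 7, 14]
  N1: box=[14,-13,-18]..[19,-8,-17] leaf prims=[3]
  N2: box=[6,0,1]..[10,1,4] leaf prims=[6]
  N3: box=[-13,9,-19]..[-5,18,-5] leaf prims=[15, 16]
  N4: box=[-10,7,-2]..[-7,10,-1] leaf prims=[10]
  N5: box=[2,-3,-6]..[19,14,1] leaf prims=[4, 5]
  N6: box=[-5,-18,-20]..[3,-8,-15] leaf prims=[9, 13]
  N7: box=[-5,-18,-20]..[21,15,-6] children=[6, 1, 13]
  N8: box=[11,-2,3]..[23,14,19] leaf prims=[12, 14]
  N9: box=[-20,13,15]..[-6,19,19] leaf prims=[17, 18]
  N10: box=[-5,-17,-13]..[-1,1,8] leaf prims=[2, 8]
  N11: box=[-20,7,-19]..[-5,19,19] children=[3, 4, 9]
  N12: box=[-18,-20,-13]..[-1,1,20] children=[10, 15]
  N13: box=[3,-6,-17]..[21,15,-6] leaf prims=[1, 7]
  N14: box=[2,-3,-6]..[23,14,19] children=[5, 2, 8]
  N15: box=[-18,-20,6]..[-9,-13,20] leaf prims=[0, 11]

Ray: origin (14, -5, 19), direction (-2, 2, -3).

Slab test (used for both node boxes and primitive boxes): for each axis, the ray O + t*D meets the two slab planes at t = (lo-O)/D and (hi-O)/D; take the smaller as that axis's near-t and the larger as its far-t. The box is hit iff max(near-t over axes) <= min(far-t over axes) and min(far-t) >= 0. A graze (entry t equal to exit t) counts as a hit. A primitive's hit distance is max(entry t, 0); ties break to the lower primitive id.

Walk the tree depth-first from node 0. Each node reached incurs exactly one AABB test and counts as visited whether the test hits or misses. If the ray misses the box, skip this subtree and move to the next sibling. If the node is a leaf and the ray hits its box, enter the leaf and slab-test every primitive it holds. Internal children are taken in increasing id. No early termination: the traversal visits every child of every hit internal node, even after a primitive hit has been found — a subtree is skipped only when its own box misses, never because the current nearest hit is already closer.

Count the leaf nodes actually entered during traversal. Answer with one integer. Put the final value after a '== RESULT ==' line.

Trace the traversal:
N0 x:[-9/2,17] y:[-15/2,12] z:[-1/3,13] -> hit [-1/3,12], descend [7, 11, 12, 14]
  N7 x:[-7/2,19/2] y:[-13/2,10] z:[25/3,13] -> hit [25/3,19/2], descend [1, 6, 13]
    N1 x:[-5/2,0] y:[-4,-3/2] z:[12,37/3] -> miss, prune
    N6 x:[11/2,19/2] y:[-13/2,-3/2] z:[34/3,13] -> miss, prune
    N13 x:[-7/2,11/2] y:[-1/2,10] z:[25/3,12] -> miss, prune
  N11 x:[19/2,17] y:[6,12] z:[0,38/3] -> hit [19/2,12], descend [3, 4, 9]
    N3 x:[19/2,27/2] y:[7,23/2] z:[8,38/3] -> hit [19/2,23/2] leaf, test {P15(miss), P16(miss)}
    N4 x:[21/2,12] y:[6,15/2] z:[20/3,7] -> miss, prune
    N9 x:[10,17] y:[9,12] z:[0,4/3] -> miss, prune
  N12 x:[15/2,16] y:[-15/2,3] z:[-1/3,32/3] -> miss, prune
  N14 x:[-9/2,6] y:[1,19/2] z:[0,25/3] -> hit [1,6], descend [2, 5, 8]
    N2 x:[2,4] y:[5/2,3] z:[5,6] -> miss, prune
    N5 x:[-5/2,6] y:[1,19/2] z:[6,25/3] -> hit [6,6] leaf, test {P4(miss), P5(miss)}
    N8 x:[-9/2,3/2] y:[3/2,19/2] z:[0,16/3] -> hit [3/2,3/2] leaf, test {P12(miss), P14(miss)}

order=[0, 7, 1, 6, 13, 11, 3, 4, 9, 12, 14, 2, 5, 8]  |boxes|=14  |leaves|=3  hit=miss

== RESULT ==
3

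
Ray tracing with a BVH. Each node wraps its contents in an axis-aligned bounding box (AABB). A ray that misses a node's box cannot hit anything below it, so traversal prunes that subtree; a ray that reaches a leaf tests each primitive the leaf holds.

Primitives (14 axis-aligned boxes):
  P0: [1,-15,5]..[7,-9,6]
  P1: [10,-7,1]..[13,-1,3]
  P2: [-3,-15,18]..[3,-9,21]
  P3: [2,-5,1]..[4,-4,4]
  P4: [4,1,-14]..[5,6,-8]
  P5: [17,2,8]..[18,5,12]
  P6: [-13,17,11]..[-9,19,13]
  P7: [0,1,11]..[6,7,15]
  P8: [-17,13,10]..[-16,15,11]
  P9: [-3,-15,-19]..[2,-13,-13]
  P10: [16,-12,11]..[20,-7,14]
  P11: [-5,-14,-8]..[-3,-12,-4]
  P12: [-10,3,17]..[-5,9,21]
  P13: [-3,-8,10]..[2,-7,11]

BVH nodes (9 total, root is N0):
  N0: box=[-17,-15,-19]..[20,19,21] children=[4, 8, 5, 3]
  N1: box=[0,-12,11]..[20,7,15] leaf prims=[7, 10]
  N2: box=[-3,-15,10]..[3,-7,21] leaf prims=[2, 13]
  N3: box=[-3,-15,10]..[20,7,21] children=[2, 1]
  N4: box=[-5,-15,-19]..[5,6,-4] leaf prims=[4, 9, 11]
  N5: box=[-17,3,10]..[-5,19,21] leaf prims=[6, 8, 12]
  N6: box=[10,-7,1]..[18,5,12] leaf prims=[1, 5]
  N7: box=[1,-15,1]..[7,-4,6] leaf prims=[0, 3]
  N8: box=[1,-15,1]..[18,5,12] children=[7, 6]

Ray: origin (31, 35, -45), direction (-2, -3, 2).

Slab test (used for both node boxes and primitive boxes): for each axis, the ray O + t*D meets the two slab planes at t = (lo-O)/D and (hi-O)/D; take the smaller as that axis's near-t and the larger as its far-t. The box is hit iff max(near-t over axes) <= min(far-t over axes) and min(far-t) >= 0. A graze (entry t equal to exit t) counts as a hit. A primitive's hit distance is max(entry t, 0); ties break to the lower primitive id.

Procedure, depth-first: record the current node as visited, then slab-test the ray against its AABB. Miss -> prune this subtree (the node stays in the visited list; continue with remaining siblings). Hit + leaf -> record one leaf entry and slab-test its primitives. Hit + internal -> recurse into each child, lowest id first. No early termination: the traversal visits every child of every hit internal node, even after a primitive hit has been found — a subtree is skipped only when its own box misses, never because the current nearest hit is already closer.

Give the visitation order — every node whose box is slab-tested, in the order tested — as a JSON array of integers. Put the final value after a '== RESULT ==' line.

Trace the traversal:
N0 x:[11/2,24] y:[16/3,50/3] z:[13,33] -> hit [13,50/3], descend [3, 4, 5, 8]
  N3 x:[11/2,17] y:[28/3,50/3] z:[55/2,33] -> miss, prune
  N4 x:[13,18] y:[29/3,50/3] z:[13,41/2] -> hit [13,50/3] leaf, test {P4(miss), P9@t=16, P11(miss)}
  N5 x:[18,24] y:[16/3,32/3] z:[55/2,33] -> miss, prune
  N8 x:[13/2,15] y:[10,50/3] z:[23,57/2] -> miss, prune

order=[0, 3, 4, 5, 8]  |boxes|=5  |leaves|=1  hit=P9

== RESULT ==
[0, 3, 4, 5, 8]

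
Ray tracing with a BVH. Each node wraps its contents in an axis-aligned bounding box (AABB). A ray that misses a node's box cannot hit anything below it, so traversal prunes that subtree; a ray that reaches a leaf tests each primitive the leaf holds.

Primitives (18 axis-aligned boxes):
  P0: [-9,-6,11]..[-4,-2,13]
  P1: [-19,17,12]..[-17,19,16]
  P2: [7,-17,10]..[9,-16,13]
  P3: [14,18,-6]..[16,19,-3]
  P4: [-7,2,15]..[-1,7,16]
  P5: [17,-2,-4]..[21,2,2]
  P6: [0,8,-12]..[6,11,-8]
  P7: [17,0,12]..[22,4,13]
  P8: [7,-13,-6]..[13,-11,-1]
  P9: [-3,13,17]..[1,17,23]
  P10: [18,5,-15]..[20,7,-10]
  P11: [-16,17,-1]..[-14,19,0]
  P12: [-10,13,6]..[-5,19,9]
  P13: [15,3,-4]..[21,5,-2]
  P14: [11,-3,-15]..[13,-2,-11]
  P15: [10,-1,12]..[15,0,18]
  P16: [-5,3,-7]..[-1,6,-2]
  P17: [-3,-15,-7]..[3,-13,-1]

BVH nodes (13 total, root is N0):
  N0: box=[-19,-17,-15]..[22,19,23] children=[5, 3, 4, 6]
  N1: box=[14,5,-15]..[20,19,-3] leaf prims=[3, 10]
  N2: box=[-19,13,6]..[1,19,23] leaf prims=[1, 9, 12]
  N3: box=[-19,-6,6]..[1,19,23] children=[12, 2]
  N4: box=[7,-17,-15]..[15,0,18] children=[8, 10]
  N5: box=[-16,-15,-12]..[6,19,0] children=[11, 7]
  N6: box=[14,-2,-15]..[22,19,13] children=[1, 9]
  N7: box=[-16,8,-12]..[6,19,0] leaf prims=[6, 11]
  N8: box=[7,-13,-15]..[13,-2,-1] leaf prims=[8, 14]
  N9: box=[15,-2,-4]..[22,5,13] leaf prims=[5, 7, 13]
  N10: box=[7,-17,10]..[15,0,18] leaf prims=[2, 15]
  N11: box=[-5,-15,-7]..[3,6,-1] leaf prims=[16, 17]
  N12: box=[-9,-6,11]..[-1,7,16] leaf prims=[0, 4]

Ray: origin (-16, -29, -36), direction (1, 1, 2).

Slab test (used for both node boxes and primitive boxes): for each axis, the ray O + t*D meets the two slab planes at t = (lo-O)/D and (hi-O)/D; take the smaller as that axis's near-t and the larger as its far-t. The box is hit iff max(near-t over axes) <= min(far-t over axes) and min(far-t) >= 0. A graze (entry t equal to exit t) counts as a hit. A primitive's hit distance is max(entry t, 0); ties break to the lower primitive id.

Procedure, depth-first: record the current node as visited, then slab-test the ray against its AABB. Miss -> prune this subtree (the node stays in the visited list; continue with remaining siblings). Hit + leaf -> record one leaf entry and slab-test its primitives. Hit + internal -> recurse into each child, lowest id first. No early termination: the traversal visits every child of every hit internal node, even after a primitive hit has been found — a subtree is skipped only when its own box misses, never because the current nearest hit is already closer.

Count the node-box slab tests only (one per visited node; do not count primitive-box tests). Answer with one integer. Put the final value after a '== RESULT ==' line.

Traverse from the root:
N0 x:[-3,38] y:[12,48] z:[21/2,59/2] -> hit [12,59/2], descend [3, 4, 5, 6]
  N3 x:[-3,17] y:[23,48] z:[21,59/2] -> miss, prune
  N4 x:[23,31] y:[12,29] z:[21/2,27] -> hit [23,27], descend [8, 10]
    N8 x:[23,29] y:[16,27] z:[21/2,35/2] -> miss, prune
    N10 x:[23,31] y:[12,29] z:[23,27] -> hit [23,27] leaf, test {P2(miss), P15(miss)}
  N5 x:[0,22] y:[14,48] z:[12,18] -> hit [14,18], descend [7, 11]
    N7 x:[0,22] y:[37,48] z:[12,18] -> miss, prune
    N11 x:[11,19] y:[14,35] z:[29/2,35/2] -> hit [29/2,35/2] leaf, test {P16(miss), P17@t=29/2}
  N6 x:[30,38] y:[27,48] z:[21/2,49/2] -> miss, prune

Visited [0, 3, 4, 8, 10, 5, 7, 11, 6]. Tests: 9 box, 2 leaf. Nearest: P17.

== RESULT ==
9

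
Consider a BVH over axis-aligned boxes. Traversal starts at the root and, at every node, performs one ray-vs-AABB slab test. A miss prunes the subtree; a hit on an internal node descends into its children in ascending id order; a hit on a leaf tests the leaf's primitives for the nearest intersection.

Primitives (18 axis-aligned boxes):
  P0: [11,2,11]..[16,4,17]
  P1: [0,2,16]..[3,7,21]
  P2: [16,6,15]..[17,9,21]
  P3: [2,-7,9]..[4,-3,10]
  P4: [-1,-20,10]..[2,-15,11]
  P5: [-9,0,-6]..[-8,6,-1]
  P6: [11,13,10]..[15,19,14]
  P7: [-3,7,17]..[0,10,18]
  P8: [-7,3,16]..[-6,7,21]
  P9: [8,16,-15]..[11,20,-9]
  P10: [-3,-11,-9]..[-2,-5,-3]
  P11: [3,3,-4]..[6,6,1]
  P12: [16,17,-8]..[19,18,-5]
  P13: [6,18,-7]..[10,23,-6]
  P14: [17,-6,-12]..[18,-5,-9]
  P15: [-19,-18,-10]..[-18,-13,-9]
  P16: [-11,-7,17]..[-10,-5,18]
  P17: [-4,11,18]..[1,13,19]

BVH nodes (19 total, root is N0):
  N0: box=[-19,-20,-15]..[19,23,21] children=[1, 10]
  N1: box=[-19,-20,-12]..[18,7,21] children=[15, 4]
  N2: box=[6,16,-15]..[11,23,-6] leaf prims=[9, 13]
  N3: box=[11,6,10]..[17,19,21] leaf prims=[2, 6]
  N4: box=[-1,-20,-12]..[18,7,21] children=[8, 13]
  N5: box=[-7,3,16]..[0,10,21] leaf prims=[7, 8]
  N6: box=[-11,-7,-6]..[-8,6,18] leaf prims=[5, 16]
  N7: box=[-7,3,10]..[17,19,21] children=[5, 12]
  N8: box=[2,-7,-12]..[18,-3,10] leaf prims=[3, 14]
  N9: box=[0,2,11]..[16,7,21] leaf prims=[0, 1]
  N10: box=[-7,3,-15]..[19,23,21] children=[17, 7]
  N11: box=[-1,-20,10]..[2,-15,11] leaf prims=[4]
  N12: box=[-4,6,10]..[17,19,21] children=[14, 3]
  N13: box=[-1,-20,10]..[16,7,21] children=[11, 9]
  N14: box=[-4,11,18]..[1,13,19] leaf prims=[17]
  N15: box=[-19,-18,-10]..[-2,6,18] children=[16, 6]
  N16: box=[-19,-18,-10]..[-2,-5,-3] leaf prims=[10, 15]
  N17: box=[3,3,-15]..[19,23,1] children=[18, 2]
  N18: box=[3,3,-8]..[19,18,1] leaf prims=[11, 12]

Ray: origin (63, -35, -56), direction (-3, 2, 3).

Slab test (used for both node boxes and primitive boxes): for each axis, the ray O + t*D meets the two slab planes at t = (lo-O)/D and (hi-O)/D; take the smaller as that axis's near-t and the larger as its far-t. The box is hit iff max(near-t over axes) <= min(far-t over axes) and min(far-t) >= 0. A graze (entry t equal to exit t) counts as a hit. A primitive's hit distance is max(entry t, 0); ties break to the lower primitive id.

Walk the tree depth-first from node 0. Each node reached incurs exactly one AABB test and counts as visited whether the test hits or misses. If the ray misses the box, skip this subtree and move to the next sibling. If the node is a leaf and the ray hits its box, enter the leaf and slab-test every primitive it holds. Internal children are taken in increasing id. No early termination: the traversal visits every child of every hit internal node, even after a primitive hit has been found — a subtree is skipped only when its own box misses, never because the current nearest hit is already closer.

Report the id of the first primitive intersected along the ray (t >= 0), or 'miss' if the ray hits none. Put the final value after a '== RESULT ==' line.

Trace the traversal:
N0 x:[44/3,82/3] y:[15/2,29] z:[41/3,77/3] -> hit [44/3,77/3], descend [1, 10]
  N1 x:[15,82/3] y:[15/2,21] z:[44/3,77/3] -> hit [15,21], descend [4, 15]
    N4 x:[15,64/3] y:[15/2,21] z:[44/3,77/3] -> hit [15,21], descend [8, 13]
      N8 x:[15,61/3] y:[14,16] z:[44/3,22] -> hit [15,16] leaf, test {P3(miss), P14@t=15}
      N13 x:[47/3,64/3] y:[15/2,21] z:[22,77/3] -> miss, prune
    N15 x:[65/3,82/3] y:[17/2,41/2] z:[46/3,74/3] -> miss, prune
  N10 x:[44/3,70/3] y:[19,29] z:[41/3,77/3] -> hit [19,70/3], descend [7, 17]
    N7 x:[46/3,70/3] y:[19,27] z:[22,77/3] -> hit [22,70/3], descend [5, 12]
      N5 x:[21,70/3] y:[19,45/2] z:[24,77/3] -> miss, prune
      N12 x:[46/3,67/3] y:[41/2,27] z:[22,77/3] -> hit [22,67/3], descend [3, 14]
        N3 x:[46/3,52/3] y:[41/2,27] z:[22,77/3] -> miss, prune
        N14 x:[62/3,67/3] y:[23,24] z:[74/3,25] -> miss, prune
    N17 x:[44/3,20] y:[19,29] z:[41/3,19] -> hit [19,19], descend [2, 18]
      N2 x:[52/3,19] y:[51/2,29] z:[41/3,50/3] -> miss, prune
      N18 x:[44/3,20] y:[19,53/2] z:[16,19] -> hit [19,19] leaf, test {P11@t=19, P12(miss)}

Visited [0, 1, 4, 8, 13, 15, 10, 7, 5, 12, 3, 14, 17, 2, 18]. Tests: 15 box, 2 leaf. Nearest: P14.

== RESULT ==
14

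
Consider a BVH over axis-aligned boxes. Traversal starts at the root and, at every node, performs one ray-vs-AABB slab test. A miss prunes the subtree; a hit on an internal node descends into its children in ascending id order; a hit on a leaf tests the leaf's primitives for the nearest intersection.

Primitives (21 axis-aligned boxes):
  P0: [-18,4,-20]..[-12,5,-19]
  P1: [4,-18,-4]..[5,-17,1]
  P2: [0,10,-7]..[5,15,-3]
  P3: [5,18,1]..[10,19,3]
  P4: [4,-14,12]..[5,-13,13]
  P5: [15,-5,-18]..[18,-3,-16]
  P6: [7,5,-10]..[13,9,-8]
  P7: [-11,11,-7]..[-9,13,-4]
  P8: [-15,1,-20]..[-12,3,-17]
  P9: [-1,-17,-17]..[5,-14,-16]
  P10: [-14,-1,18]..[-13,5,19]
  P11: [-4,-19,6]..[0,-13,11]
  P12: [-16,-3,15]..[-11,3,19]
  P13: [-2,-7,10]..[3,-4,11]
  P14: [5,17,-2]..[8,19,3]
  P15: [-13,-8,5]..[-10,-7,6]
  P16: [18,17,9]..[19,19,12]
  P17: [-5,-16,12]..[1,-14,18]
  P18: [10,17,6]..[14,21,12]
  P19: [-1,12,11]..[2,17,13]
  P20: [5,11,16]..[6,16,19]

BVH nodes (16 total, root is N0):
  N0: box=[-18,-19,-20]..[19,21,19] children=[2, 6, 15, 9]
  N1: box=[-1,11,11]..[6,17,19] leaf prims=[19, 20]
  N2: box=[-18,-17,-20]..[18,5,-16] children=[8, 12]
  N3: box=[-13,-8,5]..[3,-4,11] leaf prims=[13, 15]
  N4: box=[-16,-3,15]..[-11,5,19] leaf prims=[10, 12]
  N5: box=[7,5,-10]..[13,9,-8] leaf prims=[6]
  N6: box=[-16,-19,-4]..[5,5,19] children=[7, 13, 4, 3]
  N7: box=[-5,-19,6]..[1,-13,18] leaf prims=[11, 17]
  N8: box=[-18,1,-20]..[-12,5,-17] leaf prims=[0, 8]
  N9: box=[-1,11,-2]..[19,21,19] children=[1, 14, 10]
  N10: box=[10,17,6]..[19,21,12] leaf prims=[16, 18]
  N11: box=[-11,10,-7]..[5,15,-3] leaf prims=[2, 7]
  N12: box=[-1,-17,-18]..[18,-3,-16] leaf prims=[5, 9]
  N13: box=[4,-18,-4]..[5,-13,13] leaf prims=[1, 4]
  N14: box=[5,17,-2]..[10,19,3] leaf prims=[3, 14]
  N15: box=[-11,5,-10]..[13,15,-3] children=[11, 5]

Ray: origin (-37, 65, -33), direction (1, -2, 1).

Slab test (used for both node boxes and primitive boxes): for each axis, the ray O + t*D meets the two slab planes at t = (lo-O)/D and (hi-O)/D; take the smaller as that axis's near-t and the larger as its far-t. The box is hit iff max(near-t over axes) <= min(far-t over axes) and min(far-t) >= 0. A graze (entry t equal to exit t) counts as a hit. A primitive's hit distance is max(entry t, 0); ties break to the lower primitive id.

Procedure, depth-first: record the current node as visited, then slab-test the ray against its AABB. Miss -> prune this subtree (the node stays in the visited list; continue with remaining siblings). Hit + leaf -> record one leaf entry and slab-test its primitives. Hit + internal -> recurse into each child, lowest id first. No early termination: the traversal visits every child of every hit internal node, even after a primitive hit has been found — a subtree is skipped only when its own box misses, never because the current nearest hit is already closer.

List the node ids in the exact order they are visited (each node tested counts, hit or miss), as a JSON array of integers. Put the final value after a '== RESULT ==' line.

Walk:
N0 x:[19,56] y:[22,42] z:[13,52] -> hit [22,42], descend [2, 6, 9, 15]
  N2 x:[19,55] y:[30,41] z:[13,17] -> miss, prune
  N6 x:[21,42] y:[30,42] z:[29,52] -> hit [30,42], descend [3, 4, 7, 13]
    N3 x:[24,40] y:[69/2,73/2] z:[38,44] -> miss, prune
    N4 x:[21,26] y:[30,34] z:[48,52] -> miss, prune
    N7 x:[32,38] y:[39,42] z:[39,51] -> miss, prune
    N13 x:[41,42] y:[39,83/2] z:[29,46] -> hit [41,83/2] leaf, test {P1(miss), P4(miss)}
  N9 x:[36,56] y:[22,27] z:[31,52] -> miss, prune
  N15 x:[26,50] y:[25,30] z:[23,30] -> hit [26,30], descend [5, 11]
    N5 x:[44,50] y:[28,30] z:[23,25] -> miss, prune
    N11 x:[26,42] y:[25,55/2] z:[26,30] -> hit [26,55/2] leaf, test {P2(miss), P7@t=26}

Visited [0, 2, 6, 3, 4, 7, 13, 9, 15, 5, 11]. Tests: 11 box, 2 leaf. Nearest: P7.

== RESULT ==
[0, 2, 6, 3, 4, 7, 13, 9, 15, 5, 11]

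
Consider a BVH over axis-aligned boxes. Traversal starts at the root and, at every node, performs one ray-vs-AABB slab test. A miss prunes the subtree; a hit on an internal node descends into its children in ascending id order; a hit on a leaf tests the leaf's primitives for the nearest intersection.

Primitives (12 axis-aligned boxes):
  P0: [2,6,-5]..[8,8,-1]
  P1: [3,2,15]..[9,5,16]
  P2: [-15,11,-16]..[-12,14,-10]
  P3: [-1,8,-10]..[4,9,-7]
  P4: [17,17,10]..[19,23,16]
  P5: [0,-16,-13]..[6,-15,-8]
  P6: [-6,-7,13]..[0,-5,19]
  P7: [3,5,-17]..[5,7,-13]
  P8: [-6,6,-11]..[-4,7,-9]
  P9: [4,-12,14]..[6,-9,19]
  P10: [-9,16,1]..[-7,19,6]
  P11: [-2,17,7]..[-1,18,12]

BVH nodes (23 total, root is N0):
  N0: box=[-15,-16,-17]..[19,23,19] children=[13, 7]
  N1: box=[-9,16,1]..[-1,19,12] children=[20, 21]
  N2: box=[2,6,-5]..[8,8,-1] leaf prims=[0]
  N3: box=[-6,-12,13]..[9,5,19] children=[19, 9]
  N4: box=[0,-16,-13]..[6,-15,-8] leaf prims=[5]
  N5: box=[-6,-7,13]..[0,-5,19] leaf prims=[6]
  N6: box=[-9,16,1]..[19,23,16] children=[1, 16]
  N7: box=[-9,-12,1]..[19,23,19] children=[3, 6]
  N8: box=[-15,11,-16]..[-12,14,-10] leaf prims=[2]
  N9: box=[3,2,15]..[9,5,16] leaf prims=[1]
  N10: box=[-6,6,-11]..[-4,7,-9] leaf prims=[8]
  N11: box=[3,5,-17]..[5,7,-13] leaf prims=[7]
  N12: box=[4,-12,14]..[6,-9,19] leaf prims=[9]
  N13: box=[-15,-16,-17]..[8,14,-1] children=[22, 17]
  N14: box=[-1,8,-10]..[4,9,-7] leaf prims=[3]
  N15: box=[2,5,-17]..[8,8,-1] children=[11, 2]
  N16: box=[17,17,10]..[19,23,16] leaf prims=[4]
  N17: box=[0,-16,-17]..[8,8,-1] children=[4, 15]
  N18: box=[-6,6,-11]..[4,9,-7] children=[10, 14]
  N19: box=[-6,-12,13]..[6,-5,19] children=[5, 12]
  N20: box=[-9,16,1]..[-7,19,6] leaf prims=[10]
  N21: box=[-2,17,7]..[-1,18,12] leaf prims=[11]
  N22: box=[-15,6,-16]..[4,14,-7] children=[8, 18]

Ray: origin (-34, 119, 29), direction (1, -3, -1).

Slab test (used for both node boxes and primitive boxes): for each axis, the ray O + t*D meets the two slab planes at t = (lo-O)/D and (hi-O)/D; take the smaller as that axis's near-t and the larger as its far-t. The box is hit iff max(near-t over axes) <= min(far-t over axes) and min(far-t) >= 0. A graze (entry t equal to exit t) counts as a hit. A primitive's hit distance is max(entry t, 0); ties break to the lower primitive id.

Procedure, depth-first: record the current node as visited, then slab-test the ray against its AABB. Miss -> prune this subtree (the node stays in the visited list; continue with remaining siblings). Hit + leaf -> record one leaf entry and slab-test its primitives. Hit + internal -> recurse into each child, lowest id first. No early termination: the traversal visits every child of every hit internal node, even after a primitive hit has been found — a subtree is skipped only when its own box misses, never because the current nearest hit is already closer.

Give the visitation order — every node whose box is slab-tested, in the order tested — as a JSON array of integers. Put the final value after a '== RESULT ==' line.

Walk:
N0 x:[19,53] y:[32,45] z:[10,46] -> hit [32,45], descend [7, 13]
  N7 x:[25,53] y:[32,131/3] z:[10,28] -> miss, prune
  N13 x:[19,42] y:[35,45] z:[30,46] -> hit [35,42], descend [17, 22]
    N17 x:[34,42] y:[37,45] z:[30,46] -> hit [37,42], descend [4, 15]
      N4 x:[34,40] y:[134/3,45] z:[37,42] -> miss, prune
      N15 x:[36,42] y:[37,38] z:[30,46] -> hit [37,38], descend [2, 11]
        N2 x:[36,42] y:[37,113/3] z:[30,34] -> miss, prune
        N11 x:[37,39] y:[112/3,38] z:[42,46] -> miss, prune
    N22 x:[19,38] y:[35,113/3] z:[36,45] -> hit [36,113/3], descend [8, 18]
      N8 x:[19,22] y:[35,36] z:[39,45] -> miss, prune
      N18 x:[28,38] y:[110/3,113/3] z:[36,40] -> hit [110/3,113/3], descend [10, 14]
        N10 x:[28,30] y:[112/3,113/3] z:[38,40] -> miss, prune
        N14 x:[33,38] y:[110/3,37] z:[36,39] -> hit [110/3,37] leaf, test {P3@t=110/3}

13 AABB tests over nodes [0, 7, 13, 17, 4, 15, 2, 11, 22, 8, 18, 10, 14]; 1 leaf entered; closest P3.

== RESULT ==
[0, 7, 13, 17, 4, 15, 2, 11, 22, 8, 18, 10, 14]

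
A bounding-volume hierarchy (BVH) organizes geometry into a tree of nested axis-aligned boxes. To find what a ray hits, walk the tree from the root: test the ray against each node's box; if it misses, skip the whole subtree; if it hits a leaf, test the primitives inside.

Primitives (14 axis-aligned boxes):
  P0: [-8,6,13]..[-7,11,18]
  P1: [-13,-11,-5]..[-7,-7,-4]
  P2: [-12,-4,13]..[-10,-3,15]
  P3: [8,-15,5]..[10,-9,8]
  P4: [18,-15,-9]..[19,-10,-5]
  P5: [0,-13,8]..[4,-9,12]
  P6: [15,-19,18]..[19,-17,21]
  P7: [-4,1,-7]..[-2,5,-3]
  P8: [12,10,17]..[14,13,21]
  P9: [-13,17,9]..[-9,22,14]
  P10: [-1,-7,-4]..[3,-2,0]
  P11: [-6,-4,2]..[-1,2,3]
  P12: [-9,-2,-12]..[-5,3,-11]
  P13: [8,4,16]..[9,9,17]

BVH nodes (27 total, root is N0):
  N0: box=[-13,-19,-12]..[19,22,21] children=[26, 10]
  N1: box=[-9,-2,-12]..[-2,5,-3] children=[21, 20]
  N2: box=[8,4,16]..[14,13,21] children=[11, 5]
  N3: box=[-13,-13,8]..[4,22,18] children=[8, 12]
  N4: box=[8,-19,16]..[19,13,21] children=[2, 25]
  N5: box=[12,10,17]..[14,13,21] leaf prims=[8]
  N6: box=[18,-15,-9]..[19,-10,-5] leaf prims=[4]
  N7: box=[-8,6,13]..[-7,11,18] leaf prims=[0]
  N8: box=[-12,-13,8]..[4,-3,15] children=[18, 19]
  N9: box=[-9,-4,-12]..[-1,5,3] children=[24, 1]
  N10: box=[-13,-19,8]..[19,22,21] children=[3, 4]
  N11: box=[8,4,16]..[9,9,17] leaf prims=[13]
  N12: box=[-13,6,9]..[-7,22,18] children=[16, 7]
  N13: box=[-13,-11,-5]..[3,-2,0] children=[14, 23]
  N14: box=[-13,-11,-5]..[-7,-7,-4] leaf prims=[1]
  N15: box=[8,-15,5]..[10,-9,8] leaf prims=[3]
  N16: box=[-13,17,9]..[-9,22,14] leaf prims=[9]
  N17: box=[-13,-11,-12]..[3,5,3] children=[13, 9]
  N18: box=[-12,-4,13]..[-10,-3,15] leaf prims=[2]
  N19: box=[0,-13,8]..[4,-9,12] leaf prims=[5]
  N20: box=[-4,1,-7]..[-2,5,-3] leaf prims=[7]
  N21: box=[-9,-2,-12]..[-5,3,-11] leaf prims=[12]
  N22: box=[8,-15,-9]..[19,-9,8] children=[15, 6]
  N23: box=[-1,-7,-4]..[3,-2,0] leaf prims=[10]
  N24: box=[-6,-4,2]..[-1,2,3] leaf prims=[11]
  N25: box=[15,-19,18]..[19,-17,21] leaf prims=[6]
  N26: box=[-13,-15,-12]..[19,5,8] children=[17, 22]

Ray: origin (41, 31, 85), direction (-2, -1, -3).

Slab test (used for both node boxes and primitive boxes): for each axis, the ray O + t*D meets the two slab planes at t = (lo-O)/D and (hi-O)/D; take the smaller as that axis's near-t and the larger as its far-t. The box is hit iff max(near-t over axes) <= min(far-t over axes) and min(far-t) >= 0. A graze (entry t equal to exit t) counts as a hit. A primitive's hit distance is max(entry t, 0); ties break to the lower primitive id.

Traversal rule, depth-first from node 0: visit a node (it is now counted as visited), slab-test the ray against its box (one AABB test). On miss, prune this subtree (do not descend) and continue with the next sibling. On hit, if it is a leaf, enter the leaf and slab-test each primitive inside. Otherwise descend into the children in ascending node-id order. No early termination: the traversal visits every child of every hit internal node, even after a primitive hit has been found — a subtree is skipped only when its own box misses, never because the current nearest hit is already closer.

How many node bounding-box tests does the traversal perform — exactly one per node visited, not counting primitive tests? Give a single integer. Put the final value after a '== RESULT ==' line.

Walk:
N0 x:[11,27] y:[9,50] z:[64/3,97/3] -> hit [64/3,27], descend [10, 26]
  N10 x:[11,27] y:[9,50] z:[64/3,77/3] -> hit [64/3,77/3], descend [3, 4]
    N3 x:[37/2,27] y:[9,44] z:[67/3,77/3] -> hit [67/3,77/3], descend [8, 12]
      N8 x:[37/2,53/2] y:[34,44] z:[70/3,77/3] -> miss, prune
      N12 x:[24,27] y:[9,25] z:[67/3,76/3] -> hit [24,25], descend [7, 16]
        N7 x:[24,49/2] y:[20,25] z:[67/3,24] -> hit [24,24] leaf, test {P0@t=24}
        N16 x:[25,27] y:[9,14] z:[71/3,76/3] -> miss, prune
    N4 x:[11,33/2] y:[18,50] z:[64/3,23] -> miss, prune
  N26 x:[11,27] y:[26,46] z:[77/3,97/3] -> hit [26,27], descend [17, 22]
    N17 x:[19,27] y:[26,42] z:[82/3,97/3] -> miss, prune
    N22 x:[11,33/2] y:[40,46] z:[77/3,94/3] -> miss, prune

Summary -> nodes [0, 10, 3, 8, 12, 7, 16, 4, 26, 17, 22]; box-tests=11; leaf-entries=1; first=P0

== RESULT ==
11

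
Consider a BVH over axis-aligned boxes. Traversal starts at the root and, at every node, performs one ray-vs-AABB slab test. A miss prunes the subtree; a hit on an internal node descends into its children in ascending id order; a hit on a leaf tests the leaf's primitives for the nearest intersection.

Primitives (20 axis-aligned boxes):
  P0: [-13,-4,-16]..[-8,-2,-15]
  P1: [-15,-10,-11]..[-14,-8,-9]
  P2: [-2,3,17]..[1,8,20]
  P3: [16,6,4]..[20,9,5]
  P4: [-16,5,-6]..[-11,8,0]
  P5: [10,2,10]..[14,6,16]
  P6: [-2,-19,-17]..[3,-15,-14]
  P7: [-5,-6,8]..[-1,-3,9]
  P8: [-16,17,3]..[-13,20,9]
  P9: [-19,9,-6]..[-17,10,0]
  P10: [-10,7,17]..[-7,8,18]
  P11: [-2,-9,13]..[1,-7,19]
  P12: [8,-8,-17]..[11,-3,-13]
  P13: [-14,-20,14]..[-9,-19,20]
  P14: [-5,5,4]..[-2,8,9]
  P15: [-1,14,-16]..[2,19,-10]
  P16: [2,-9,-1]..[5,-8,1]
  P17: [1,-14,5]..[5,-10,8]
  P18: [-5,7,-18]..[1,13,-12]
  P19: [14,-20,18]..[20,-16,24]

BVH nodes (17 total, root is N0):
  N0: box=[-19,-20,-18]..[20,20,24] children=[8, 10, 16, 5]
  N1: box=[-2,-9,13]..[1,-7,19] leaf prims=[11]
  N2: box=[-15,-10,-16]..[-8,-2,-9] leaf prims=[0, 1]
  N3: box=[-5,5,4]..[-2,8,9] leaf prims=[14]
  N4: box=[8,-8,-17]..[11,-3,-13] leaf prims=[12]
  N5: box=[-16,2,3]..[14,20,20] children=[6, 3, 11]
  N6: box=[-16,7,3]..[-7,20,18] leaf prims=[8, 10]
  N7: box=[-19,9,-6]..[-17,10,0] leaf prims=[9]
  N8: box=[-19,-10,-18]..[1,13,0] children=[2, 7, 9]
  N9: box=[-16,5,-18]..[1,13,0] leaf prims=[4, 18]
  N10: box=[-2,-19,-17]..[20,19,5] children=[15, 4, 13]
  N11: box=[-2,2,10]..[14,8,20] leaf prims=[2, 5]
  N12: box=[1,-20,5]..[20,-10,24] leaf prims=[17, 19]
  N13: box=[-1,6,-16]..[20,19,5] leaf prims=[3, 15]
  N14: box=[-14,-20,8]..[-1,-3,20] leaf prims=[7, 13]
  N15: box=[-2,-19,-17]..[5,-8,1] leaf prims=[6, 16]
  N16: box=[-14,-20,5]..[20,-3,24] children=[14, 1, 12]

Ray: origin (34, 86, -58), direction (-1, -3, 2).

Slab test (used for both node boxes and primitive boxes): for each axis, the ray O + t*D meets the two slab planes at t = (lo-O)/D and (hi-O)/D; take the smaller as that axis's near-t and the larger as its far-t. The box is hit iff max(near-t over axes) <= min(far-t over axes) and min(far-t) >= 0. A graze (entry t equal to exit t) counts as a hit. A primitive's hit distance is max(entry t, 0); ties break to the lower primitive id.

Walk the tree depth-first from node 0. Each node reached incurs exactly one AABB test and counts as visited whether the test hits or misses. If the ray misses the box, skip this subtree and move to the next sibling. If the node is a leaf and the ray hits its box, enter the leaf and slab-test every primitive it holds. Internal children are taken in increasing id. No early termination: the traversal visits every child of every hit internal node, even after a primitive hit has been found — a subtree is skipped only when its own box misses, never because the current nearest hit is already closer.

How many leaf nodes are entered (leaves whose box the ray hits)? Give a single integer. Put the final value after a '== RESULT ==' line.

Walk:
N0 x:[14,53] y:[22,106/3] z:[20,41] -> hit [22,106/3], descend [5, 8, 10, 16]
  N5 x:[20,50] y:[22,28] z:[61/2,39] -> miss, prune
  N8 x:[33,53] y:[73/3,32] z:[20,29] -> miss, prune
  N10 x:[14,36] y:[67/3,35] z:[41/2,63/2] -> hit [67/3,63/2], descend [4, 13, 15]
    N4 x:[23,26] y:[89/3,94/3] z:[41/2,45/2] -> miss, prune
    N13 x:[14,35] y:[67/3,80/3] z:[21,63/2] -> hit [67/3,80/3] leaf, test {P3(miss), P15(miss)}
    N15 x:[29,36] y:[94/3,35] z:[41/2,59/2] -> miss, prune
  N16 x:[14,48] y:[89/3,106/3] z:[63/2,41] -> hit [63/2,106/3], descend [1, 12, 14]
    N1 x:[33,36] y:[31,95/3] z:[71/2,77/2] -> miss, prune
    N12 x:[14,33] y:[32,106/3] z:[63/2,41] -> hit [32,33] leaf, test {P17@t=32, P19(miss)}
    N14 x:[35,48] y:[89/3,106/3] z:[33,39] -> hit [35,106/3] leaf, test {P7(miss), P13(miss)}

11 AABB tests over nodes [0, 5, 8, 10, 4, 13, 15, 16, 1, 12, 14]; 3 leaves entered; closest P17.

== RESULT ==
3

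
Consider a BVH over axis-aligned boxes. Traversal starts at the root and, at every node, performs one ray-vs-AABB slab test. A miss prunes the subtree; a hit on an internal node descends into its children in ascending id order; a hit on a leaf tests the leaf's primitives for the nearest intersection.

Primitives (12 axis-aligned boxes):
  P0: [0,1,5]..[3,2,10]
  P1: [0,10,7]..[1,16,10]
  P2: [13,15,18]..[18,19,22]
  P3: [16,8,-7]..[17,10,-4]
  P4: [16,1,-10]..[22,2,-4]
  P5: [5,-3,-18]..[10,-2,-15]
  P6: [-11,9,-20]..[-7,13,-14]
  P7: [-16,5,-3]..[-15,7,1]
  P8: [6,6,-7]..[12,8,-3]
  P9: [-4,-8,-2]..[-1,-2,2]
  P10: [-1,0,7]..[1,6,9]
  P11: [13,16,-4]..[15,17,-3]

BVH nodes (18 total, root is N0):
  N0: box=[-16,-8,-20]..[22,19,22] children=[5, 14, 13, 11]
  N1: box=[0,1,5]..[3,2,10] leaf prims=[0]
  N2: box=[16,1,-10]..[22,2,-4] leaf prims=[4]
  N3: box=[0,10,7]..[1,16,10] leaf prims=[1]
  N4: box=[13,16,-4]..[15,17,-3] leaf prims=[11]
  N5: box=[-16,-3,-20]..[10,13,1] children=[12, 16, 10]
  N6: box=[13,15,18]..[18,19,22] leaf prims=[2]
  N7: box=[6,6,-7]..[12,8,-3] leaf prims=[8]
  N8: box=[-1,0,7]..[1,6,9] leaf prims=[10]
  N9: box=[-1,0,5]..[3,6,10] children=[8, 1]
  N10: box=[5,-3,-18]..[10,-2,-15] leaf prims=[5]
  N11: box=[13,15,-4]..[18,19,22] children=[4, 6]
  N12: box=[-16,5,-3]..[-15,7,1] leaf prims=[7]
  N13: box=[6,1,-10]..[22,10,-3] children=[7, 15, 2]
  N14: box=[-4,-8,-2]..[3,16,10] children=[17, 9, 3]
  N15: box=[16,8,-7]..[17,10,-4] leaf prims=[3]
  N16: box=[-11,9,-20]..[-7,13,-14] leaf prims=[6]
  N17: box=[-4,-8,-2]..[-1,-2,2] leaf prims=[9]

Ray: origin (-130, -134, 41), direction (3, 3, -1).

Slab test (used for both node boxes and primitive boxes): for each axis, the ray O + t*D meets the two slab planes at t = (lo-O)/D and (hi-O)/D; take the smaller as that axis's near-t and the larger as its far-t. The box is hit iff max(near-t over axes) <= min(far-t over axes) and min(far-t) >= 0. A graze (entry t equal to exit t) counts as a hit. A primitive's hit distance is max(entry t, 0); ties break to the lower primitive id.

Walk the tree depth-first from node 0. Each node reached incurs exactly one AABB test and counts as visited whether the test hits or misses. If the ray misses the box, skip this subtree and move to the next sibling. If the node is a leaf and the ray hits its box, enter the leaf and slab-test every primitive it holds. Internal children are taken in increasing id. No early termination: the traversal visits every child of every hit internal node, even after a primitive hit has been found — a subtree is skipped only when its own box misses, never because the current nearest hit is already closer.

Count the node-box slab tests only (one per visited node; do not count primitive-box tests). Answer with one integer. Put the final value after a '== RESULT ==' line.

Walk:
N0 x:[38,152/3] y:[42,51] z:[19,61] -> hit [42,152/3], descend [5, 11, 13, 14]
  N5 x:[38,140/3] y:[131/3,49] z:[40,61] -> hit [131/3,140/3], descend [10, 12, 16]
    N10 x:[45,140/3] y:[131/3,44] z:[56,59] -> miss, prune
    N12 x:[38,115/3] y:[139/3,47] z:[40,44] -> miss, prune
    N16 x:[119/3,41] y:[143/3,49] z:[55,61] -> miss, prune
  N11 x:[143/3,148/3] y:[149/3,51] z:[19,45] -> miss, prune
  N13 x:[136/3,152/3] y:[45,48] z:[44,51] -> hit [136/3,48], descend [2, 7, 15]
    N2 x:[146/3,152/3] y:[45,136/3] z:[45,51] -> miss, prune
    N7 x:[136/3,142/3] y:[140/3,142/3] z:[44,48] -> hit [140/3,142/3] leaf, test {P8@t=140/3}
    N15 x:[146/3,49] y:[142/3,48] z:[45,48] -> miss, prune
  N14 x:[42,133/3] y:[42,50] z:[31,43] -> hit [42,43], descend [3, 9, 17]
    N3 x:[130/3,131/3] y:[48,50] z:[31,34] -> miss, prune
    N9 x:[43,133/3] y:[134/3,140/3] z:[31,36] -> miss, prune
    N17 x:[42,43] y:[42,44] z:[39,43] -> hit [42,43] leaf, test {P9@t=42}

14 AABB tests over nodes [0, 5, 10, 12, 16, 11, 13, 2, 7, 15, 14, 3, 9, 17]; 2 leaves entered; closest P9.

== RESULT ==
14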